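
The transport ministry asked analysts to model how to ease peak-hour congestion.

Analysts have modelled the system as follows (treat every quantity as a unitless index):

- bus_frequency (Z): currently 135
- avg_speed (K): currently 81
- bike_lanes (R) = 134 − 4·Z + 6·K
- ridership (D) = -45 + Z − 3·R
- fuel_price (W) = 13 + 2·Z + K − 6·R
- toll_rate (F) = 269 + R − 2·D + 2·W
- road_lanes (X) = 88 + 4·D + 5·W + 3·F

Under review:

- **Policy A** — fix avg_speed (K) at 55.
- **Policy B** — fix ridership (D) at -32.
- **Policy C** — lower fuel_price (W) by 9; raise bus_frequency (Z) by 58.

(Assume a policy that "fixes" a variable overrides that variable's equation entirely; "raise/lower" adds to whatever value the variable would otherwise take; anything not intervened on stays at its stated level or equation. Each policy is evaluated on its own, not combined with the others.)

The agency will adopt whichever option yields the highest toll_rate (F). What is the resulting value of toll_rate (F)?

Policy A (K := 55):
  Z = 135
  K = 55
  R = 134 − 4·135 + 6·55 = -76
  D = -45 + 135 − 3·(-76) = 318
  W = 13 + 2·135 + 55 − 6·(-76) = 794
  F = 269 + (-76) − 2·318 + 2·794 = 1145
Policy B (D := -32):
  Z = 135
  K = 81
  R = 134 − 4·135 + 6·81 = 80
  D = -32
  W = 13 + 2·135 + 81 − 6·80 = -116
  F = 269 + 80 − 2·(-32) + 2·(-116) = 181
Policy C (W − 9, Z + 58):
  Z = 135 + 58 = 193
  K = 81
  R = 134 − 4·193 + 6·81 = -152
  D = -45 + 193 − 3·(-152) = 604
  W = 13 + 2·193 + 81 − 6·(-152) (−9 from intervention) = 1383
  F = 269 + (-152) − 2·604 + 2·1383 = 1675
Comparing — Policy A: F=1145, Policy B: F=181, Policy C: F=1675. Highest is 1675 (Policy C).

1675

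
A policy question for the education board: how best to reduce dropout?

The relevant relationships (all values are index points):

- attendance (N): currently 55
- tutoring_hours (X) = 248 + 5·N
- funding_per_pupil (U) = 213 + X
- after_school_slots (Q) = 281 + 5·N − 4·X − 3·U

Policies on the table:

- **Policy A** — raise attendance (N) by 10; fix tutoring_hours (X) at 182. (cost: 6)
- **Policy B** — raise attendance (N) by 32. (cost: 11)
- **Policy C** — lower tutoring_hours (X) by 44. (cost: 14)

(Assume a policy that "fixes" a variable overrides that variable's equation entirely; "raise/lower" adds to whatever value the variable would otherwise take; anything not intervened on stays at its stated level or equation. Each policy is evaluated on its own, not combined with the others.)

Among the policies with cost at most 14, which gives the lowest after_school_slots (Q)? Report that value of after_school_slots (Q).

-4704

Policy A (N + 10, X := 182):
  N = 55 + 10 = 65
  X = 182
  U = 213 + 182 = 395
  Q = 281 + 5·65 − 4·182 − 3·395 = -1307
Policy B (N + 32):
  N = 55 + 32 = 87
  X = 248 + 5·87 = 683
  U = 213 + 683 = 896
  Q = 281 + 5·87 − 4·683 − 3·896 = -4704
Policy C (X − 44):
  N = 55
  X = 248 + 5·55 (−44 from intervention) = 479
  U = 213 + 479 = 692
  Q = 281 + 5·55 − 4·479 − 3·692 = -3436
Comparing — Policy A: Q=-1307, Policy B: Q=-4704, Policy C: Q=-3436. Lowest is -4704 (Policy B).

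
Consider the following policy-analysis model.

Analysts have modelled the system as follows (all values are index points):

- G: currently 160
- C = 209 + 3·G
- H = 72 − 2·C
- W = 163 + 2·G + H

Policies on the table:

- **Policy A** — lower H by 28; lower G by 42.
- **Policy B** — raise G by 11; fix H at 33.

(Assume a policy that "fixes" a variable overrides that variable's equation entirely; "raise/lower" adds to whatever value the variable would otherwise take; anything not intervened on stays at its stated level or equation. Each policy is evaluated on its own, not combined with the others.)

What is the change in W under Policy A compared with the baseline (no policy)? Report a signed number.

Baseline:
  G = 160
  C = 209 + 3·160 = 689
  H = 72 − 2·689 = -1306
  W = 163 + 2·160 + (-1306) = -823
Policy A (H − 28, G − 42):
  G = 160 − 42 = 118
  C = 209 + 3·118 = 563
  H = 72 − 2·563 (−28 from intervention) = -1082
  W = 163 + 2·118 + (-1082) = -683
Change in W: -683 − (-823) = 140

140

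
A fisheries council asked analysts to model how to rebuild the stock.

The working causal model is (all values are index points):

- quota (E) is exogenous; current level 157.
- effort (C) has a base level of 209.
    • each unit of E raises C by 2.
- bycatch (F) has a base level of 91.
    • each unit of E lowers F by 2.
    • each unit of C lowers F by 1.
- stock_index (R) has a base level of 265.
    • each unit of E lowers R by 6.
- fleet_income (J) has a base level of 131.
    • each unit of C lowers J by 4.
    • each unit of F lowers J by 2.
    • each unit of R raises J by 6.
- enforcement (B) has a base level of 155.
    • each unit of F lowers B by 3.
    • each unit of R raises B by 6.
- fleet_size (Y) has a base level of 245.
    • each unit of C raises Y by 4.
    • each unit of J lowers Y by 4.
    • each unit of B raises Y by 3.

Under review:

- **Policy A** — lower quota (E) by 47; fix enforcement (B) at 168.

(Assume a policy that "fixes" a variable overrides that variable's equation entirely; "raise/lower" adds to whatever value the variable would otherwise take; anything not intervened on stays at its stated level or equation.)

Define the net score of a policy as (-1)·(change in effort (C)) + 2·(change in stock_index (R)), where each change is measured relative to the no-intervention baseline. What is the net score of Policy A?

Baseline:
  E = 157
  C = 209 + 2·157 = 523
  R = 265 − 6·157 = -677
Policy A (E − 47, B := 168):
  E = 157 − 47 = 110
  C = 209 + 2·110 = 429
  R = 265 − 6·110 = -395
ΔC = 429 − 523 = -94; ΔR = -395 − (-677) = 282
Score = (-1)·(-94) + 2·282 = 658

658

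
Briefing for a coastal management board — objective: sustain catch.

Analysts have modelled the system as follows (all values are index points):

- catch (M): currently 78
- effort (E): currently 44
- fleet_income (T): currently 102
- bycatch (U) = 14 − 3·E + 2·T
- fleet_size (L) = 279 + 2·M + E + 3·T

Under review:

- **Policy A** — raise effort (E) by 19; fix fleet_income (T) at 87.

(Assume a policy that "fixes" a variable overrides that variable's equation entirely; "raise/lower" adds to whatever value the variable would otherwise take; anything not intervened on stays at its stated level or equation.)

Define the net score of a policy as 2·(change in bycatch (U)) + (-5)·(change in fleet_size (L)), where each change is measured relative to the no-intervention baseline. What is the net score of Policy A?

Baseline:
  M = 78
  E = 44
  T = 102
  U = 14 − 3·44 + 2·102 = 86
  L = 279 + 2·78 + 44 + 3·102 = 785
Policy A (E + 19, T := 87):
  M = 78
  E = 44 + 19 = 63
  T = 87
  U = 14 − 3·63 + 2·87 = -1
  L = 279 + 2·78 + 63 + 3·87 = 759
ΔU = -1 − 86 = -87; ΔL = 759 − 785 = -26
Score = 2·(-87) + (-5)·(-26) = -44

-44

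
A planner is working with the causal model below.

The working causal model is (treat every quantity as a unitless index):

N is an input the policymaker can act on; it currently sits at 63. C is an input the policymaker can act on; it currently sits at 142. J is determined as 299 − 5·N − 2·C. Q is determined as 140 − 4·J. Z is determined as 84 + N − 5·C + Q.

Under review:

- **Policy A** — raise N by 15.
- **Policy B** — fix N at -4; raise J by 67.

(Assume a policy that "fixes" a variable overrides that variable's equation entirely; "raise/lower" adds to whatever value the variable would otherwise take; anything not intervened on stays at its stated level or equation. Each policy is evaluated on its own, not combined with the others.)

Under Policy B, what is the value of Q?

Policy B (N := -4, J + 67):
  N = -4
  C = 142
  J = 299 − 5·(-4) − 2·142 (+67 from intervention) = 102
  Q = 140 − 4·102 = -268

-268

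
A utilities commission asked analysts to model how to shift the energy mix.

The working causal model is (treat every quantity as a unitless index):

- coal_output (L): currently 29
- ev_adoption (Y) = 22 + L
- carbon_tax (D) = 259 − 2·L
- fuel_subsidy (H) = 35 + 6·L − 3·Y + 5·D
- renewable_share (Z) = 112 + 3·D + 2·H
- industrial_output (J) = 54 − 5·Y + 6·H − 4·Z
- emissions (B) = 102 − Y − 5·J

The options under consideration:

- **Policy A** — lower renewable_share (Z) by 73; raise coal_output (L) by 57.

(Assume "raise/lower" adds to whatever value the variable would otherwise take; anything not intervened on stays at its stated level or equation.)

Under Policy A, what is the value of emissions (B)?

Policy A (Z − 73, L + 57):
  L = 29 + 57 = 86
  Y = 22 + 86 = 108
  D = 259 − 2·86 = 87
  H = 35 + 6·86 − 3·108 + 5·87 = 662
  Z = 112 + 3·87 + 2·662 (−73 from intervention) = 1624
  J = 54 − 5·108 + 6·662 − 4·1624 = -3010
  B = 102 − 108 − 5·(-3010) = 15044

15044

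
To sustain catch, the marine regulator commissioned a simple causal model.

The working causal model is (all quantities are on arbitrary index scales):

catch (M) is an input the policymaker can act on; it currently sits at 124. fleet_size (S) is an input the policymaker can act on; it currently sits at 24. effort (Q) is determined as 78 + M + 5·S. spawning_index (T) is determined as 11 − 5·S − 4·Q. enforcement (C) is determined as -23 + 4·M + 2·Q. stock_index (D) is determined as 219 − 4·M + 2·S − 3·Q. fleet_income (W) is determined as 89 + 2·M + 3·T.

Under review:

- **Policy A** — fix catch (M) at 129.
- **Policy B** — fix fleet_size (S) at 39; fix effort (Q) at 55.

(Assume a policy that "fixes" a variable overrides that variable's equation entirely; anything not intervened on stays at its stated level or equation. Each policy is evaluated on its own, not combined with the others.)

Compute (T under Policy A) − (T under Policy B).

Policy A (M := 129):
  M = 129
  S = 24
  Q = 78 + 129 + 5·24 = 327
  T = 11 − 5·24 − 4·327 = -1417
Policy B (S := 39, Q := 55):
  M = 124
  S = 39
  Q = 55
  T = 11 − 5·39 − 4·55 = -404
T: -1417 − (-404) = -1013

-1013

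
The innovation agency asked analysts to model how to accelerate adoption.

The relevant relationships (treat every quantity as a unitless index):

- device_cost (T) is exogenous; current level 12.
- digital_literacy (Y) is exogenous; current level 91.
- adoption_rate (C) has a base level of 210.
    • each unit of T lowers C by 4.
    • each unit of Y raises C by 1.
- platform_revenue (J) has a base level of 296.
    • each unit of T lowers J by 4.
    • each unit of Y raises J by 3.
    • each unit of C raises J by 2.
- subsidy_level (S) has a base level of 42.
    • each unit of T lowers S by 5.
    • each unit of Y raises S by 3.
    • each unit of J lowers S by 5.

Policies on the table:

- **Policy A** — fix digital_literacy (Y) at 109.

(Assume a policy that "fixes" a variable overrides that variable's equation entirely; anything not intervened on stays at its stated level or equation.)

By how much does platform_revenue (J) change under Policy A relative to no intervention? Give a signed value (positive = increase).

Baseline:
  T = 12
  Y = 91
  C = 210 − 4·12 + 91 = 253
  J = 296 − 4·12 + 3·91 + 2·253 = 1027
Policy A (Y := 109):
  T = 12
  Y = 109
  C = 210 − 4·12 + 109 = 271
  J = 296 − 4·12 + 3·109 + 2·271 = 1117
Change in J: 1117 − 1027 = 90

90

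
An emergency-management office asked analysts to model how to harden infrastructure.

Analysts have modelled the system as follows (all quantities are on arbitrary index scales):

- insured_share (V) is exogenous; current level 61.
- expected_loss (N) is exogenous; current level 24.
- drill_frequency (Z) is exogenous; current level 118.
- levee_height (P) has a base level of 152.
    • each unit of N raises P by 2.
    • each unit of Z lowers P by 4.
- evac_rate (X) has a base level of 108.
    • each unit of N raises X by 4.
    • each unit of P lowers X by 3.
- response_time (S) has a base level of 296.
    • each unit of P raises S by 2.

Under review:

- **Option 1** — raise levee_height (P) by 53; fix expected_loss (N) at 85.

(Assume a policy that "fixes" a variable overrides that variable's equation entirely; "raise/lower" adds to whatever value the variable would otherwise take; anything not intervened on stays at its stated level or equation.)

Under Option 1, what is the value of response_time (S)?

102

Option 1 (P + 53, N := 85):
  N = 85
  Z = 118
  P = 152 + 2·85 − 4·118 (+53 from intervention) = -97
  S = 296 + 2·(-97) = 102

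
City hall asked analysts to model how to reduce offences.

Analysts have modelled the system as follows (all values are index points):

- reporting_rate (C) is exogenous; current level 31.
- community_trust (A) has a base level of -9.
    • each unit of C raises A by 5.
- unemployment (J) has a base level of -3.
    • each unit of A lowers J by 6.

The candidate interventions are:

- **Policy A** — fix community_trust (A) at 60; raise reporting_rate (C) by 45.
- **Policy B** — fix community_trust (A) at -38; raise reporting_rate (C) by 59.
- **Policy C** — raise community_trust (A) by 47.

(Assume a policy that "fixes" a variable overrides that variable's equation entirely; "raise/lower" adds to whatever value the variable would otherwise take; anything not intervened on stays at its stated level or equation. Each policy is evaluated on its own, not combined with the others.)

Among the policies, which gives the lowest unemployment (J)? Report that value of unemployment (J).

-1161

Policy A (A := 60, C + 45):
  C = 31 + 45 = 76
  A = 60
  J = -3 − 6·60 = -363
Policy B (A := -38, C + 59):
  C = 31 + 59 = 90
  A = -38
  J = -3 − 6·(-38) = 225
Policy C (A + 47):
  C = 31
  A = -9 + 5·31 (+47 from intervention) = 193
  J = -3 − 6·193 = -1161
Comparing — Policy A: J=-363, Policy B: J=225, Policy C: J=-1161. Lowest is -1161 (Policy C).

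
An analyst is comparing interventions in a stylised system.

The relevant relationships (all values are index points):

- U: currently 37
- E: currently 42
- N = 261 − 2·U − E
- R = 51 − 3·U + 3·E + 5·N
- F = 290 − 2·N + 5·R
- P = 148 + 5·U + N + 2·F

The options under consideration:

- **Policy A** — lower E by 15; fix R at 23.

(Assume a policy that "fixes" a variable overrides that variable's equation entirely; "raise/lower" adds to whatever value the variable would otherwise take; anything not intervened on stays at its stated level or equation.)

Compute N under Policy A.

160

Policy A (E − 15, R := 23):
  U = 37
  E = 42 − 15 = 27
  N = 261 − 2·37 − 27 = 160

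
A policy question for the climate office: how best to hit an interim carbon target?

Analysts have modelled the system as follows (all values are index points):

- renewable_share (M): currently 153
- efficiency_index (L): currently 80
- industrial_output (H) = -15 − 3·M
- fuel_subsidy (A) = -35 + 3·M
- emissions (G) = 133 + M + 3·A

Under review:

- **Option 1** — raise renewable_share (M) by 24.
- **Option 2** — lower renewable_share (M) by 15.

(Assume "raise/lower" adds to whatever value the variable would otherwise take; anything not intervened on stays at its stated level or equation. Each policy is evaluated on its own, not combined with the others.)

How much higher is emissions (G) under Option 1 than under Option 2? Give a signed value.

390

Option 1 (M + 24):
  M = 153 + 24 = 177
  A = -35 + 3·177 = 496
  G = 133 + 177 + 3·496 = 1798
Option 2 (M − 15):
  M = 153 − 15 = 138
  A = -35 + 3·138 = 379
  G = 133 + 138 + 3·379 = 1408
G: 1798 − 1408 = 390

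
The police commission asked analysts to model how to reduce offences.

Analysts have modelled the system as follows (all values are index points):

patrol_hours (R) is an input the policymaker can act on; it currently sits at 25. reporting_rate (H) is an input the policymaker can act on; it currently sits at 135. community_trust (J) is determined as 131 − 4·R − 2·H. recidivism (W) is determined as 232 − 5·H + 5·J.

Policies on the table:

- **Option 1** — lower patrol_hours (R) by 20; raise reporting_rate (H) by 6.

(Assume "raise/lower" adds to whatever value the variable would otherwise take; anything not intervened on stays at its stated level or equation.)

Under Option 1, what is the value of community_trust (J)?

Option 1 (R − 20, H + 6):
  R = 25 − 20 = 5
  H = 135 + 6 = 141
  J = 131 − 4·5 − 2·141 = -171

-171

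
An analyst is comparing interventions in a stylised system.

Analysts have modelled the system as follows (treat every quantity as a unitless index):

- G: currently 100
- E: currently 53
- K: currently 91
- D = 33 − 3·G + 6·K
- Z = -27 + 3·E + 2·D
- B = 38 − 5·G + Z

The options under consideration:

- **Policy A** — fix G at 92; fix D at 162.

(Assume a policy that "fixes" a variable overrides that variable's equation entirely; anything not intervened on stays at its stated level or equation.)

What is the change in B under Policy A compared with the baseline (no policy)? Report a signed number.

Baseline:
  G = 100
  E = 53
  K = 91
  D = 33 − 3·100 + 6·91 = 279
  Z = -27 + 3·53 + 2·279 = 690
  B = 38 − 5·100 + 690 = 228
Policy A (G := 92, D := 162):
  G = 92
  E = 53
  K = 91
  D = 162
  Z = -27 + 3·53 + 2·162 = 456
  B = 38 − 5·92 + 456 = 34
Change in B: 34 − 228 = -194

-194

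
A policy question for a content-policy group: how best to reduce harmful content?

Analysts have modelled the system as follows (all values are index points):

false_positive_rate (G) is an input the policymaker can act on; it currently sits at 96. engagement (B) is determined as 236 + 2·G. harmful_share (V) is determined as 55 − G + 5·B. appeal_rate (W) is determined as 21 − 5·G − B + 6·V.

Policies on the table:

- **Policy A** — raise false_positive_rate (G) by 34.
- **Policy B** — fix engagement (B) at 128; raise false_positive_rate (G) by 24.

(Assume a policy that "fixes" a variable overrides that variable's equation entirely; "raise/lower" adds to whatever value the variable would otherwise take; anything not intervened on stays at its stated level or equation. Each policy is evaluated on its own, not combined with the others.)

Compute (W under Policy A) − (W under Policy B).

10562

Policy A (G + 34):
  G = 96 + 34 = 130
  B = 236 + 2·130 = 496
  V = 55 − 130 + 5·496 = 2405
  W = 21 − 5·130 − 496 + 6·2405 = 13305
Policy B (B := 128, G + 24):
  G = 96 + 24 = 120
  B = 128
  V = 55 − 120 + 5·128 = 575
  W = 21 − 5·120 − 128 + 6·575 = 2743
W: 13305 − 2743 = 10562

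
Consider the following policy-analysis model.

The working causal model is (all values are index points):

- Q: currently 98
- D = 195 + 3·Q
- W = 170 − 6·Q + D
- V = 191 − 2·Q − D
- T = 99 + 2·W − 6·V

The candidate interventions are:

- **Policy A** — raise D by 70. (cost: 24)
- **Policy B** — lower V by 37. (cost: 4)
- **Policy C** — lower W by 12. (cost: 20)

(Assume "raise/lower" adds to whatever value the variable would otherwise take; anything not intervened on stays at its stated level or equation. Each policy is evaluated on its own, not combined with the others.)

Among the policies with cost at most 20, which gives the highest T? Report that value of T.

Policy B (V − 37):
  Q = 98
  D = 195 + 3·98 = 489
  W = 170 − 6·98 + 489 = 71
  V = 191 − 2·98 − 489 (−37 from intervention) = -531
  T = 99 + 2·71 − 6·(-531) = 3427
Policy C (W − 12):
  Q = 98
  D = 195 + 3·98 = 489
  W = 170 − 6·98 + 489 (−12 from intervention) = 59
  V = 191 − 2·98 − 489 = -494
  T = 99 + 2·59 − 6·(-494) = 3181
Comparing — Policy B: T=3427, Policy C: T=3181. Highest is 3427 (Policy B).

3427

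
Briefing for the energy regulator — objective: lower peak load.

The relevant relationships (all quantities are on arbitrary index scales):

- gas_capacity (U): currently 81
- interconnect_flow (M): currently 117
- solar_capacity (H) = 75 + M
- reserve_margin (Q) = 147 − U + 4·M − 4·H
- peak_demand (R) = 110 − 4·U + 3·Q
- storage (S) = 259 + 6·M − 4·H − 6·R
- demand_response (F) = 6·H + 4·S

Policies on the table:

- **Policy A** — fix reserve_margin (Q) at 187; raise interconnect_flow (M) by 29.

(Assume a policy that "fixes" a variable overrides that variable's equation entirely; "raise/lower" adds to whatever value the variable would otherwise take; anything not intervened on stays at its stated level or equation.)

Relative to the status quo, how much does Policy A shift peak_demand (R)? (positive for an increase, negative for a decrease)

Baseline:
  U = 81
  M = 117
  H = 75 + 117 = 192
  Q = 147 − 81 + 4·117 − 4·192 = -234
  R = 110 − 4·81 + 3·(-234) = -916
Policy A (Q := 187, M + 29):
  U = 81
  M = 117 + 29 = 146
  H = 75 + 146 = 221
  Q = 187
  R = 110 − 4·81 + 3·187 = 347
Change in R: 347 − (-916) = 1263

1263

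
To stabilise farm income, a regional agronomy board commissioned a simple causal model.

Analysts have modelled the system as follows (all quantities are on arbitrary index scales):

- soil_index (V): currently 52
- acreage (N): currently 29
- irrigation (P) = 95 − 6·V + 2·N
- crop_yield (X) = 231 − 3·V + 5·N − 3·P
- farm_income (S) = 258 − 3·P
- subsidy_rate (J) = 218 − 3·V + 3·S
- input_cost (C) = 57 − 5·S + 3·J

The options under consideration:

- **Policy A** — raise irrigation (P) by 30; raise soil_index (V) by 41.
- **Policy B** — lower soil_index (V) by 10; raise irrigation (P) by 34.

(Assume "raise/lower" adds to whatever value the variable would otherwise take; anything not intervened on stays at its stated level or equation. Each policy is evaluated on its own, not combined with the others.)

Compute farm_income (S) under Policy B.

453

Policy B (V − 10, P + 34):
  V = 52 − 10 = 42
  N = 29
  P = 95 − 6·42 + 2·29 (+34 from intervention) = -65
  S = 258 − 3·(-65) = 453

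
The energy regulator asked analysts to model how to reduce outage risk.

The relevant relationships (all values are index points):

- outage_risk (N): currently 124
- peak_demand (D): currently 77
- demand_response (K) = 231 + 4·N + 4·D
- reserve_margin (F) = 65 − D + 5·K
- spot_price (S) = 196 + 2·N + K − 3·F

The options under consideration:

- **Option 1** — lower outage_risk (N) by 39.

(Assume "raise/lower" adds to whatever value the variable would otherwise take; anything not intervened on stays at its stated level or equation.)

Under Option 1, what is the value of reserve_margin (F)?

4383

Option 1 (N − 39):
  N = 124 − 39 = 85
  D = 77
  K = 231 + 4·85 + 4·77 = 879
  F = 65 − 77 + 5·879 = 4383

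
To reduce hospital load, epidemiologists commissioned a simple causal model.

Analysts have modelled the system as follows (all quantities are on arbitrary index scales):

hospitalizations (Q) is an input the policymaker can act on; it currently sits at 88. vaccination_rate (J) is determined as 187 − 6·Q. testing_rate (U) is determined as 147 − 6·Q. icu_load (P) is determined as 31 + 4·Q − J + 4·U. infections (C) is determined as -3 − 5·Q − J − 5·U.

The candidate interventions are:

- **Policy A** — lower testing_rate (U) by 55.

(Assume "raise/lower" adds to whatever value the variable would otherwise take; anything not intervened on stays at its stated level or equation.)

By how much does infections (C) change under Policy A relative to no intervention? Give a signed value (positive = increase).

275

Baseline:
  Q = 88
  J = 187 − 6·88 = -341
  U = 147 − 6·88 = -381
  C = -3 − 5·88 − (-341) − 5·(-381) = 1803
Policy A (U − 55):
  Q = 88
  J = 187 − 6·88 = -341
  U = 147 − 6·88 (−55 from intervention) = -436
  C = -3 − 5·88 − (-341) − 5·(-436) = 2078
Change in C: 2078 − 1803 = 275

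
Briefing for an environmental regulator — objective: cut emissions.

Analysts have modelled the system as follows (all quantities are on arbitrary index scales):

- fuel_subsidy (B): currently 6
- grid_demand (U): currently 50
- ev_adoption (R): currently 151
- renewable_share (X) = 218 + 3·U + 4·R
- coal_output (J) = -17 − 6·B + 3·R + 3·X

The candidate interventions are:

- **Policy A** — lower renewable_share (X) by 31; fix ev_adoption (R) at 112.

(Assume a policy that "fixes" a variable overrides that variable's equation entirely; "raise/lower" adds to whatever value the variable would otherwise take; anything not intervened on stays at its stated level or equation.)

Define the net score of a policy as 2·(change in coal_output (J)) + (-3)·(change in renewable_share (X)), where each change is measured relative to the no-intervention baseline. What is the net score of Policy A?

-795

Baseline:
  B = 6
  U = 50
  R = 151
  X = 218 + 3·50 + 4·151 = 972
  J = -17 − 6·6 + 3·151 + 3·972 = 3316
Policy A (X − 31, R := 112):
  B = 6
  U = 50
  R = 112
  X = 218 + 3·50 + 4·112 (−31 from intervention) = 785
  J = -17 − 6·6 + 3·112 + 3·785 = 2638
ΔJ = 2638 − 3316 = -678; ΔX = 785 − 972 = -187
Score = 2·(-678) + (-3)·(-187) = -795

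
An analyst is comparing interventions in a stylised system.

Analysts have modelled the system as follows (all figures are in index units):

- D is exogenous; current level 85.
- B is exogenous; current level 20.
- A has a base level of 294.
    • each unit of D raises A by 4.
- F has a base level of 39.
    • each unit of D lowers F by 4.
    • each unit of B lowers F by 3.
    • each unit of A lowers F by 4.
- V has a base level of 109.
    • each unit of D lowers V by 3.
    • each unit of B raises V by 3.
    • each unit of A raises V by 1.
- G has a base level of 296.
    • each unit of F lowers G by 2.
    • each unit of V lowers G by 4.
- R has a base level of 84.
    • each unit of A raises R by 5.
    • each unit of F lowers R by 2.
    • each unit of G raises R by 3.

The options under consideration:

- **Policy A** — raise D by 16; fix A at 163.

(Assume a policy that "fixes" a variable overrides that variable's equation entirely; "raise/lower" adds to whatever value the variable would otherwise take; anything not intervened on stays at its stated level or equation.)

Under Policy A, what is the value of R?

Policy A (D + 16, A := 163):
  D = 85 + 16 = 101
  B = 20
  A = 163
  F = 39 − 4·101 − 3·20 − 4·163 = -1077
  V = 109 − 3·101 + 3·20 + 163 = 29
  G = 296 − 2·(-1077) − 4·29 = 2334
  R = 84 + 5·163 − 2·(-1077) + 3·2334 = 10055

10055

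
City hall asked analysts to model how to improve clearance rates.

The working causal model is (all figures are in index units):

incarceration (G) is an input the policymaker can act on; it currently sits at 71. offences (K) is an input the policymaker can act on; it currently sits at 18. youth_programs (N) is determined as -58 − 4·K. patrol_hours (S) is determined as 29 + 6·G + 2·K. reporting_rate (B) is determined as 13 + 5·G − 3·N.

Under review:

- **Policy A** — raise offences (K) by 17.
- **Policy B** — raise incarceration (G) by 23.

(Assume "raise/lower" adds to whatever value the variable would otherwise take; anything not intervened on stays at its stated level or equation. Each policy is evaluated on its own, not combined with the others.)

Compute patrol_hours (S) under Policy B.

Policy B (G + 23):
  G = 71 + 23 = 94
  K = 18
  S = 29 + 6·94 + 2·18 = 629

629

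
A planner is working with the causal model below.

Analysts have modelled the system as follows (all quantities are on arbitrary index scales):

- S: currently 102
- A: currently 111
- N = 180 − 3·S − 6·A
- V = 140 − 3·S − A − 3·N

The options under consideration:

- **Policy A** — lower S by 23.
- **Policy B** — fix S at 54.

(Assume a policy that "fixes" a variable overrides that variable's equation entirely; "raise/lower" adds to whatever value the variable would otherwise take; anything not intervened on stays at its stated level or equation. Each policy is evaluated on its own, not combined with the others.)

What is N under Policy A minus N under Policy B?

Policy A (S − 23):
  S = 102 − 23 = 79
  A = 111
  N = 180 − 3·79 − 6·111 = -723
Policy B (S := 54):
  S = 54
  A = 111
  N = 180 − 3·54 − 6·111 = -648
N: -723 − (-648) = -75

-75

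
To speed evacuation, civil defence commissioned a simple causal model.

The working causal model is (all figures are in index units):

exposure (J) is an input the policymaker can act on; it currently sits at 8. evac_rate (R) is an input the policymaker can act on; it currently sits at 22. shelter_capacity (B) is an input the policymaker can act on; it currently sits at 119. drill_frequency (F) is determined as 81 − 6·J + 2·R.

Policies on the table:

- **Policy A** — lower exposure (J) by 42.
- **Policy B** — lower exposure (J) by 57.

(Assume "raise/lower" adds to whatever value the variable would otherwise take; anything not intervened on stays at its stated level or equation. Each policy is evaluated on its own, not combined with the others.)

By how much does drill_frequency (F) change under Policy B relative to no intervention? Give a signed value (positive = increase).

Baseline:
  J = 8
  R = 22
  F = 81 − 6·8 + 2·22 = 77
Policy B (J − 57):
  J = 8 − 57 = -49
  R = 22
  F = 81 − 6·(-49) + 2·22 = 419
Change in F: 419 − 77 = 342

342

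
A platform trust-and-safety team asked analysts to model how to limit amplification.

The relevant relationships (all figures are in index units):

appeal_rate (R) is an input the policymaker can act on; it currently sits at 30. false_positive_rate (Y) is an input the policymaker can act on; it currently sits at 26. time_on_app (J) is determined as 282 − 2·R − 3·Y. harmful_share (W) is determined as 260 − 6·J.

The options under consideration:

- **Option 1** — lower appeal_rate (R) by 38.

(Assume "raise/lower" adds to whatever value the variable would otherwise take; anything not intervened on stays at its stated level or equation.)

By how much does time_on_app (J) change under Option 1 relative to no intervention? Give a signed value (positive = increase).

76

Baseline:
  R = 30
  Y = 26
  J = 282 − 2·30 − 3·26 = 144
Option 1 (R − 38):
  R = 30 − 38 = -8
  Y = 26
  J = 282 − 2·(-8) − 3·26 = 220
Change in J: 220 − 144 = 76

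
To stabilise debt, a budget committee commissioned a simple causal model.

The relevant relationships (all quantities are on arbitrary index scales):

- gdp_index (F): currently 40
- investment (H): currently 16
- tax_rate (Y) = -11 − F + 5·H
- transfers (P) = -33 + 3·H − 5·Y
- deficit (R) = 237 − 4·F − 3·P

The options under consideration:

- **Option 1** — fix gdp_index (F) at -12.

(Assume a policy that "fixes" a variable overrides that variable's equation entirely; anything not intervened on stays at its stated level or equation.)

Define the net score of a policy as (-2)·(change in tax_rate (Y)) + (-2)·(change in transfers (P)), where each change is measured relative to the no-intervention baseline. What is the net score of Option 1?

416

Baseline:
  F = 40
  H = 16
  Y = -11 − 40 + 5·16 = 29
  P = -33 + 3·16 − 5·29 = -130
Option 1 (F := -12):
  F = -12
  H = 16
  Y = -11 − (-12) + 5·16 = 81
  P = -33 + 3·16 − 5·81 = -390
ΔY = 81 − 29 = 52; ΔP = -390 − (-130) = -260
Score = (-2)·52 + (-2)·(-260) = 416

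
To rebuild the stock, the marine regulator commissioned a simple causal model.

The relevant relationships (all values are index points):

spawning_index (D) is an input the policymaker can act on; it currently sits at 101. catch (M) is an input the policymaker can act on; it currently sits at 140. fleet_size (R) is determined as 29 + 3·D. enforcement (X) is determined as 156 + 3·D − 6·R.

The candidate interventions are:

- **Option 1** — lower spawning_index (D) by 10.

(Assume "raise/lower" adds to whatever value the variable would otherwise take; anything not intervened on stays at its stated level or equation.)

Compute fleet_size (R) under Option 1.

Option 1 (D − 10):
  D = 101 − 10 = 91
  R = 29 + 3·91 = 302

302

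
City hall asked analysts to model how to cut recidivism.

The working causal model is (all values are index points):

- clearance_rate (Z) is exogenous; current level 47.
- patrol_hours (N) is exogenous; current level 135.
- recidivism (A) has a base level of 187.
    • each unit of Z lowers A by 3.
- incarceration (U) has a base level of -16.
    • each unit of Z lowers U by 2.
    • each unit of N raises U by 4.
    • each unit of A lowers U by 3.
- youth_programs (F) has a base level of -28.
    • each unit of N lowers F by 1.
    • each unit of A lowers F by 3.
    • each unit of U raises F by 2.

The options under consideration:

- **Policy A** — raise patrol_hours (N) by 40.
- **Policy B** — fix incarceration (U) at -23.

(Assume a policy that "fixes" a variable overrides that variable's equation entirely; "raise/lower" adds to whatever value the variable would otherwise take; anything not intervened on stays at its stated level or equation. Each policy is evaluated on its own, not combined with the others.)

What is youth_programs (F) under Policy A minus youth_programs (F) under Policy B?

Policy A (N + 40):
  Z = 47
  N = 135 + 40 = 175
  A = 187 − 3·47 = 46
  U = -16 − 2·47 + 4·175 − 3·46 = 452
  F = -28 − 175 − 3·46 + 2·452 = 563
Policy B (U := -23):
  Z = 47
  N = 135
  A = 187 − 3·47 = 46
  U = -23
  F = -28 − 135 − 3·46 + 2·(-23) = -347
F: 563 − (-347) = 910

910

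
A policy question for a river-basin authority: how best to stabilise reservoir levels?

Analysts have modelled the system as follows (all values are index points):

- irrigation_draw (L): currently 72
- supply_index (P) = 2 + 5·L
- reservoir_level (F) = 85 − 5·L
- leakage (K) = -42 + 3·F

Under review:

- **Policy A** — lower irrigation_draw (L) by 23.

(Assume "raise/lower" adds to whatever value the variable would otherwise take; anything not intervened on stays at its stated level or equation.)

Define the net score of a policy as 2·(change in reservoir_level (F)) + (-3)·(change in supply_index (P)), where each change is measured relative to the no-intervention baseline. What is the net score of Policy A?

575

Baseline:
  L = 72
  P = 2 + 5·72 = 362
  F = 85 − 5·72 = -275
Policy A (L − 23):
  L = 72 − 23 = 49
  P = 2 + 5·49 = 247
  F = 85 − 5·49 = -160
ΔF = -160 − (-275) = 115; ΔP = 247 − 362 = -115
Score = 2·115 + (-3)·(-115) = 575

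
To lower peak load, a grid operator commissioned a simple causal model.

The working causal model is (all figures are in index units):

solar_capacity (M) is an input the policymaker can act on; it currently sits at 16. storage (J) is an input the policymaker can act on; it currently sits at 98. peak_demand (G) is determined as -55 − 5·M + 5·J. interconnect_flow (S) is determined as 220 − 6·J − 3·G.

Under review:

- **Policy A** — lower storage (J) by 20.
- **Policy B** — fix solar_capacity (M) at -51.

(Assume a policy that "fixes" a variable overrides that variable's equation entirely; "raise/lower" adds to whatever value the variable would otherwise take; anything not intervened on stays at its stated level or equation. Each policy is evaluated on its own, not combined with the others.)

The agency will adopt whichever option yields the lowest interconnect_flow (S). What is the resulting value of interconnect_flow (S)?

-2438

Policy A (J − 20):
  M = 16
  J = 98 − 20 = 78
  G = -55 − 5·16 + 5·78 = 255
  S = 220 − 6·78 − 3·255 = -1013
Policy B (M := -51):
  M = -51
  J = 98
  G = -55 − 5·(-51) + 5·98 = 690
  S = 220 − 6·98 − 3·690 = -2438
Comparing — Policy A: S=-1013, Policy B: S=-2438. Lowest is -2438 (Policy B).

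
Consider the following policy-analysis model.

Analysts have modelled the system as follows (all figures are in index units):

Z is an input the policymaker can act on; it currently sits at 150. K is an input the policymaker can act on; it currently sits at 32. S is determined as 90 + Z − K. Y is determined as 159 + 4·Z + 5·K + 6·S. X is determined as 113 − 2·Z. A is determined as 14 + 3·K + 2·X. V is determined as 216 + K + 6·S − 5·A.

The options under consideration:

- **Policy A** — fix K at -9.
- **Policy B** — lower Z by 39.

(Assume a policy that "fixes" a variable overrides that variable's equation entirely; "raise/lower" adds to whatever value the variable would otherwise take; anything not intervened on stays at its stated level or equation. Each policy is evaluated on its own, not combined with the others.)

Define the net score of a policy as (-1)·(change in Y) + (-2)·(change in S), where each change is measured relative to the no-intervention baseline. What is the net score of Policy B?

Baseline:
  Z = 150
  K = 32
  S = 90 + 150 − 32 = 208
  Y = 159 + 4·150 + 5·32 + 6·208 = 2167
Policy B (Z − 39):
  Z = 150 − 39 = 111
  K = 32
  S = 90 + 111 − 32 = 169
  Y = 159 + 4·111 + 5·32 + 6·169 = 1777
ΔY = 1777 − 2167 = -390; ΔS = 169 − 208 = -39
Score = (-1)·(-390) + (-2)·(-39) = 468

468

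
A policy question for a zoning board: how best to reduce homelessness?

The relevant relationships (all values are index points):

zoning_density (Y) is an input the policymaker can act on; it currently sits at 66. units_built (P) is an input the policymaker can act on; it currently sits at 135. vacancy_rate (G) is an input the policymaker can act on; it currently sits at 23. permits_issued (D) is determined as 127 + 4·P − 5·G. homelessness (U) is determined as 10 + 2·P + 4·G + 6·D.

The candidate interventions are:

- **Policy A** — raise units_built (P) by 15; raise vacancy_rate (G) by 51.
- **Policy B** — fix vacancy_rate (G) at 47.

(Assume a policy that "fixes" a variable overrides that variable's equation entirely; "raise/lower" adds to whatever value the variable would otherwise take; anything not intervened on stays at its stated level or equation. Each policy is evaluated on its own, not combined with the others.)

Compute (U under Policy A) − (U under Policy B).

Policy A (P + 15, G + 51):
  P = 135 + 15 = 150
  G = 23 + 51 = 74
  D = 127 + 4·150 − 5·74 = 357
  U = 10 + 2·150 + 4·74 + 6·357 = 2748
Policy B (G := 47):
  P = 135
  G = 47
  D = 127 + 4·135 − 5·47 = 432
  U = 10 + 2·135 + 4·47 + 6·432 = 3060
U: 2748 − 3060 = -312

-312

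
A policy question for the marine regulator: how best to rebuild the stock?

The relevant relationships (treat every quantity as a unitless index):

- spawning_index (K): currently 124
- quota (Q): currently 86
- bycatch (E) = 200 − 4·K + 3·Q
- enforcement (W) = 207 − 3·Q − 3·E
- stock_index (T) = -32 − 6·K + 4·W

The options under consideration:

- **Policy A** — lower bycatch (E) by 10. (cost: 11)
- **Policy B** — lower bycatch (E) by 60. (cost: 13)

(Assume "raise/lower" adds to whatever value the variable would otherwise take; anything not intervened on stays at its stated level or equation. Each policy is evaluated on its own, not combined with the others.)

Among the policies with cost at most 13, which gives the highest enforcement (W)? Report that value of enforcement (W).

Policy A (E − 10):
  K = 124
  Q = 86
  E = 200 − 4·124 + 3·86 (−10 from intervention) = -48
  W = 207 − 3·86 − 3·(-48) = 93
Policy B (E − 60):
  K = 124
  Q = 86
  E = 200 − 4·124 + 3·86 (−60 from intervention) = -98
  W = 207 − 3·86 − 3·(-98) = 243
Comparing — Policy A: W=93, Policy B: W=243. Highest is 243 (Policy B).

243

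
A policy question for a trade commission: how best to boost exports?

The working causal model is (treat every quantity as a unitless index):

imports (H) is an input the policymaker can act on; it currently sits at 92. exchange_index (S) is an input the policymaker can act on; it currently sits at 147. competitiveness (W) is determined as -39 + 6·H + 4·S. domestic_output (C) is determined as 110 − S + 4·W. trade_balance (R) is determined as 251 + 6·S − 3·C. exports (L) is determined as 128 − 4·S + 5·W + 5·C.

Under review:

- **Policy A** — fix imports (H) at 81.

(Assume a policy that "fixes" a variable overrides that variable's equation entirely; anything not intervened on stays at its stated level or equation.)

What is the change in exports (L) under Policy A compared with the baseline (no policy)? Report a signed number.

Baseline:
  H = 92
  S = 147
  W = -39 + 6·92 + 4·147 = 1101
  C = 110 − 147 + 4·1101 = 4367
  L = 128 − 4·147 + 5·1101 + 5·4367 = 26880
Policy A (H := 81):
  H = 81
  S = 147
  W = -39 + 6·81 + 4·147 = 1035
  C = 110 − 147 + 4·1035 = 4103
  L = 128 − 4·147 + 5·1035 + 5·4103 = 25230
Change in L: 25230 − 26880 = -1650

-1650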